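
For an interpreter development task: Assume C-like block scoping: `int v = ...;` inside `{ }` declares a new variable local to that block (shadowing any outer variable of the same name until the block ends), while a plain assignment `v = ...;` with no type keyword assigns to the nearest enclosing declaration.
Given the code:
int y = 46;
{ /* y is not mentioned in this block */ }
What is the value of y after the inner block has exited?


Analyzing scoping rules:
Outer scope: declares y = 46
Inner block: y is neither redeclared nor assigned -> unchanged
After the block -> 46
Result: 46

46


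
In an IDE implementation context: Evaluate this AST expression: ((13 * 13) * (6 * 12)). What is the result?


Expression: ((13 * 13) * (6 * 12))
Evaluating step by step:
  13 * 13 = 169
  6 * 12 = 72
  169 * 72 = 12168
Result: 12168

12168


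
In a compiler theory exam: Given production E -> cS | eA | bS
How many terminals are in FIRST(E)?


Production: E -> cS | eA | bS
Examining each alternative for leading terminals:
  E -> cS : first terminal = 'c'
  E -> eA : first terminal = 'e'
  E -> bS : first terminal = 'b'
FIRST(E) = {b, c, e}
Count: 3

3


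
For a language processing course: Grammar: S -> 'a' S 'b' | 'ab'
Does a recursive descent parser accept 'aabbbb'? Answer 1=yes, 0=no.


Grammar accepts strings of the form a^n b^n (n >= 1)
Word: 'aabbbb'
Counting: 2 a's and 4 b's
Check: 2 == 4? No
Mismatch: a-count != b-count
Rejected

0


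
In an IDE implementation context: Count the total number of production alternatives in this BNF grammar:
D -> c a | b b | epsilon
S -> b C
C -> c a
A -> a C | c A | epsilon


Counting alternatives per rule:
  D: 3 alternative(s)
  S: 1 alternative(s)
  C: 1 alternative(s)
  A: 3 alternative(s)
Sum: 3 + 1 + 1 + 3 = 8

8


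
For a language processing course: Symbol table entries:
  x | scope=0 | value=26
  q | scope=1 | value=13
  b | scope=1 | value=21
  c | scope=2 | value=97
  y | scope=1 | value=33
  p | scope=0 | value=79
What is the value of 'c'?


Searching symbol table for 'c':
  x | scope=0 | value=26
  q | scope=1 | value=13
  b | scope=1 | value=21
  c | scope=2 | value=97 <- MATCH
  y | scope=1 | value=33
  p | scope=0 | value=79
Found 'c' at scope 2 with value 97

97


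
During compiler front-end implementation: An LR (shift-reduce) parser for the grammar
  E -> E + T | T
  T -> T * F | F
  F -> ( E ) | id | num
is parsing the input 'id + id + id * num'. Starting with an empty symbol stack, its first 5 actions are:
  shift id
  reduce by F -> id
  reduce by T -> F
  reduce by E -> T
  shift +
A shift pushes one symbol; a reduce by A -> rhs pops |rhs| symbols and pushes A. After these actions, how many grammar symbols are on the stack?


Tracking the symbol stack through each action:
  Action 1: shift 'id' : push -> stack = [id] (size 1)
  Action 2: reduce by F -> id : pop 1, push F -> stack = [F] (size 1)
  Action 3: reduce by T -> F : pop 1, push T -> stack = [T] (size 1)
  Action 4: reduce by E -> T : pop 1, push E -> stack = [E] (size 1)
  Action 5: shift '+' : push -> stack = [E, +] (size 2)
Final stack size: 2

2


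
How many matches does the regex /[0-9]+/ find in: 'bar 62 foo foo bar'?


Pattern: /[0-9]+/ (int literals)
Input: 'bar 62 foo foo bar'
Scanning for matches:
  Match 1: '62'
Total matches: 1

1


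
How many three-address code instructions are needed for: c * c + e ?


Expression: c * c + e
Generating three-address code (respecting * over +/- precedence):
  Instruction 1: t1 = c * c
  Instruction 2: t2 = t1 + e
Total instructions: 2

2


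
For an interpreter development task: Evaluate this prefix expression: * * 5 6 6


Parsing prefix expression: * * 5 6 6
Step 1: Innermost operation '* 5 6'
  5 * 6 = 30
Step 2: Outer operation '* [30] 6'
  30 * 6 = 180

180


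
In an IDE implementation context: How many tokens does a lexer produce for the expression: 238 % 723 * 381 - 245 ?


Scanning '238 % 723 * 381 - 245'
Token 1: '238' -> integer_literal
Token 2: '%' -> operator
Token 3: '723' -> integer_literal
Token 4: '*' -> operator
Token 5: '381' -> integer_literal
Token 6: '-' -> operator
Token 7: '245' -> integer_literal
Total tokens: 7

7


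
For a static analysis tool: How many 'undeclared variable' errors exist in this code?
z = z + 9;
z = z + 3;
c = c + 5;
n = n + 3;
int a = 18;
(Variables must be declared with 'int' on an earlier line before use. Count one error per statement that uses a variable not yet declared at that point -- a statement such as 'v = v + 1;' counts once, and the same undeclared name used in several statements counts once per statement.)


Scanning code line by line:
  Line 1: use 'z' -> ERROR (undeclared)
  Line 2: use 'z' -> ERROR (undeclared)
  Line 3: use 'c' -> ERROR (undeclared)
  Line 4: use 'n' -> ERROR (undeclared)
  Line 5: declare 'a' -> declared = ['a']
Total undeclared variable errors: 4

4


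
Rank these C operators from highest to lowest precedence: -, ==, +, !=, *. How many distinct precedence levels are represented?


Looking up precedence for each operator:
  - -> precedence 5
  == -> precedence 3
  + -> precedence 5
  != -> precedence 3
  * -> precedence 6
Sorted highest to lowest: *, -, +, ==, !=
Distinct precedence values: [6, 5, 3]
Number of distinct levels: 3

3


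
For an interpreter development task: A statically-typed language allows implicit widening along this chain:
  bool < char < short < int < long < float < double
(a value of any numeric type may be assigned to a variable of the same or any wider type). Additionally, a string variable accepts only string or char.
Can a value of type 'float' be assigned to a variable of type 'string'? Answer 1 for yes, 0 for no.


Target variable type: string
Source value type: float
Rule: string accepts only {string, char}
  source 'float' in {string, char}? No
Result: 0

0


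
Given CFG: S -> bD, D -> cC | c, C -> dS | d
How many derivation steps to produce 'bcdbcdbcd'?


Grammar: S -> bD, D -> cC | c, C -> dS | d
Deriving 'bcdbcdbcd':
Step 1: S -> bD => bD
Step 2: D -> cC => bcC
Step 3: C -> dS => bcdS
Step 4: S -> bD => bcdbD
Step 5: D -> cC => bcdbcC
Step 6: C -> dS => bcdbcdS
Step 7: S -> bD => bcdbcdbD
Step 8: D -> cC => bcdbcdbcC
Step 9: C -> d => bcdbcdbcd
Total derivation steps: 9

9


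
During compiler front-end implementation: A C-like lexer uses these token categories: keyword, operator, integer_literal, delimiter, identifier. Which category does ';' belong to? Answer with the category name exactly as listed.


Token: ';'
Checking categories:
  identifier: no
  integer_literal: no
  operator: no
  keyword: no
  delimiter: YES
Category: delimiter

delimiter


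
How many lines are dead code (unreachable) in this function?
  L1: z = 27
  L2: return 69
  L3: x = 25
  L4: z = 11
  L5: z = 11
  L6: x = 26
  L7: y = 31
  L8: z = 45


Analyzing control flow:
  L1: reachable (before return)
  L2: reachable (return statement)
  L3: DEAD (after return at L2)
  L4: DEAD (after return at L2)
  L5: DEAD (after return at L2)
  L6: DEAD (after return at L2)
  L7: DEAD (after return at L2)
  L8: DEAD (after return at L2)
Return at L2, total lines = 8
Dead lines: L3 through L8
Count: 6

6


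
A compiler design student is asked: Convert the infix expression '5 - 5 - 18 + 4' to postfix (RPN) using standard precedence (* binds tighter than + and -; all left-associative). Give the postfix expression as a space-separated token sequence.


Applying the shunting-yard algorithm:
  Operand 5 -> output
  Push '-' onto operator stack -> op-stack: [-]
  Operand 5 -> output
  See '-' (prec 1); top '-' (prec 1) >= it -> pop '-' to output
  Push '-' onto operator stack -> op-stack: [-]
  Operand 18 -> output
  See '+' (prec 1); top '-' (prec 1) >= it -> pop '-' to output
  Push '+' onto operator stack -> op-stack: [+]
  Operand 4 -> output
  End of input: pop '+' to output
Postfix result: 5 5 - 18 - 4 +

5 5 - 18 - 4 +


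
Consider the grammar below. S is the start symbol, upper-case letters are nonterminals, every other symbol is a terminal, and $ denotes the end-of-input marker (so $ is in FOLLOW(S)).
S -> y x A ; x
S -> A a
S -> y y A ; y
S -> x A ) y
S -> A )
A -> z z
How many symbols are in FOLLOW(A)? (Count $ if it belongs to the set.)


S is the start symbol and does not occur in any rule body, so FOLLOW(S) = {$}.
Examining every occurrence of A in a rule body:
  S -> y x A ; x : A is followed by terminal ';' -> add ';'
  S -> A a : A is followed by terminal 'a' -> add 'a'
  S -> y y A ; y : A is followed by terminal ';' -> add ';' (already in the set)
  S -> x A ) y : A is followed by terminal ')' -> add ')'
  S -> A ) : A is followed by terminal ')' -> add ')' (already in the set)
  A -> z z : A does not occur in the body -> contributes nothing
FOLLOW(A) = {), ;, a}
Count: 3

3


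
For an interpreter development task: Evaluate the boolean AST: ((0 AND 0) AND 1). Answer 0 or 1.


Step 1: Evaluate inner node
  0 AND 0 = 0
Step 2: Evaluate root node
  0 AND 1 = 0

0


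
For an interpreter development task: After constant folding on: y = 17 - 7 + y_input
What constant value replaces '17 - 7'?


Identifying constant sub-expression:
  Original: y = 17 - 7 + y_input
  17 and 7 are both compile-time constants
  Evaluating: 17 - 7 = 10
  After folding: y = 10 + y_input

10


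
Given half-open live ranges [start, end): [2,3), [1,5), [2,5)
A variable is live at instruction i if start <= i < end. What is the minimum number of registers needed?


Live ranges:
  Var0: [2, 3)
  Var1: [1, 5)
  Var2: [2, 5)
Sweep-line events (position, delta, active):
  pos=1 start -> active=1
  pos=2 start -> active=2
  pos=2 start -> active=3
  pos=3 end -> active=2
  pos=5 end -> active=1
  pos=5 end -> active=0
Maximum simultaneous active: 3
Minimum registers needed: 3

3


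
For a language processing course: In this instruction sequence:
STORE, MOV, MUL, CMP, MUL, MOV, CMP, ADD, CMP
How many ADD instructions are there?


Scanning instruction sequence for ADD:
  Position 1: STORE
  Position 2: MOV
  Position 3: MUL
  Position 4: CMP
  Position 5: MUL
  Position 6: MOV
  Position 7: CMP
  Position 8: ADD <- MATCH
  Position 9: CMP
Matches at positions: [8]
Total ADD count: 1

1


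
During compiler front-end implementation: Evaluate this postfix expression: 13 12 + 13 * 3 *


Processing tokens left to right:
Push 13, Push 12
Pop 13 and 12, compute 13 + 12 = 25, push 25
Push 13
Pop 25 and 13, compute 25 * 13 = 325, push 325
Push 3
Pop 325 and 3, compute 325 * 3 = 975, push 975
Stack result: 975

975


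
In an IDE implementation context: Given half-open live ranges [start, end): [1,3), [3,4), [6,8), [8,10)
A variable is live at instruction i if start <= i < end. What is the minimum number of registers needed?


Live ranges:
  Var0: [1, 3)
  Var1: [3, 4)
  Var2: [6, 8)
  Var3: [8, 10)
Sweep-line events (position, delta, active):
  pos=1 start -> active=1
  pos=3 end -> active=0
  pos=3 start -> active=1
  pos=4 end -> active=0
  pos=6 start -> active=1
  pos=8 end -> active=0
  pos=8 start -> active=1
  pos=10 end -> active=0
Maximum simultaneous active: 1
Minimum registers needed: 1

1


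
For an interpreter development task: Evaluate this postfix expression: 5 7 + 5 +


Processing tokens left to right:
Push 5, Push 7
Pop 5 and 7, compute 5 + 7 = 12, push 12
Push 5
Pop 12 and 5, compute 12 + 5 = 17, push 17
Stack result: 17

17


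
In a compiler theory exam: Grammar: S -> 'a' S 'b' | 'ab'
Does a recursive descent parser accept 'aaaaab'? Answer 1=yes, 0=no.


Grammar accepts strings of the form a^n b^n (n >= 1)
Word: 'aaaaab'
Counting: 5 a's and 1 b's
Check: 5 == 1? No
Mismatch: a-count != b-count
Rejected

0


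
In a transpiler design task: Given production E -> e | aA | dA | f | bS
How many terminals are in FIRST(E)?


Production: E -> e | aA | dA | f | bS
Examining each alternative for leading terminals:
  E -> e : first terminal = 'e'
  E -> aA : first terminal = 'a'
  E -> dA : first terminal = 'd'
  E -> f : first terminal = 'f'
  E -> bS : first terminal = 'b'
FIRST(E) = {a, b, d, e, f}
Count: 5

5


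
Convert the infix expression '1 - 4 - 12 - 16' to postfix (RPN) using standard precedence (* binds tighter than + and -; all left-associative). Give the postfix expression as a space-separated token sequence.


Applying the shunting-yard algorithm:
  Operand 1 -> output
  Push '-' onto operator stack -> op-stack: [-]
  Operand 4 -> output
  See '-' (prec 1); top '-' (prec 1) >= it -> pop '-' to output
  Push '-' onto operator stack -> op-stack: [-]
  Operand 12 -> output
  See '-' (prec 1); top '-' (prec 1) >= it -> pop '-' to output
  Push '-' onto operator stack -> op-stack: [-]
  Operand 16 -> output
  End of input: pop '-' to output
Postfix result: 1 4 - 12 - 16 -

1 4 - 12 - 16 -


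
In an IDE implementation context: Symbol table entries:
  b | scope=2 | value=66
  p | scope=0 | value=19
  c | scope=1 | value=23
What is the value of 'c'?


Searching symbol table for 'c':
  b | scope=2 | value=66
  p | scope=0 | value=19
  c | scope=1 | value=23 <- MATCH
Found 'c' at scope 1 with value 23

23


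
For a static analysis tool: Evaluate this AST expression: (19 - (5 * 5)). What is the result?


Expression: (19 - (5 * 5))
Evaluating step by step:
  5 * 5 = 25
  19 - 25 = -6
Result: -6

-6


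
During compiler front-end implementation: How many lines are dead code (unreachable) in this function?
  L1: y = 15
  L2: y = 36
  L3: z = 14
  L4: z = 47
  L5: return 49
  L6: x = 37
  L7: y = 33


Analyzing control flow:
  L1: reachable (before return)
  L2: reachable (before return)
  L3: reachable (before return)
  L4: reachable (before return)
  L5: reachable (return statement)
  L6: DEAD (after return at L5)
  L7: DEAD (after return at L5)
Return at L5, total lines = 7
Dead lines: L6 through L7
Count: 2

2


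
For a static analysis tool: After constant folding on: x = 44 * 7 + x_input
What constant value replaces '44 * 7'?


Identifying constant sub-expression:
  Original: x = 44 * 7 + x_input
  44 and 7 are both compile-time constants
  Evaluating: 44 * 7 = 308
  After folding: x = 308 + x_input

308


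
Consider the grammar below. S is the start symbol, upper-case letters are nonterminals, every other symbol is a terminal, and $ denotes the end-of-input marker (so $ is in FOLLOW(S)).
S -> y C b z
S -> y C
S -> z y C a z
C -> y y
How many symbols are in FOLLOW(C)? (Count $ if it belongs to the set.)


S is the start symbol and does not occur in any rule body, so FOLLOW(S) = {$}.
Examining every occurrence of C in a rule body:
  S -> y C b z : C is followed by terminal 'b' -> add 'b'
  S -> y C : C is at the right end -> add FOLLOW(S) = {$}
  S -> z y C a z : C is followed by terminal 'a' -> add 'a'
  C -> y y : C does not occur in the body -> contributes nothing
FOLLOW(C) = {a, b, $}
Count: 3

3


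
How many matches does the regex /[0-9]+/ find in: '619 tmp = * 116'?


Pattern: /[0-9]+/ (int literals)
Input: '619 tmp = * 116'
Scanning for matches:
  Match 1: '619'
  Match 2: '116'
Total matches: 2

2


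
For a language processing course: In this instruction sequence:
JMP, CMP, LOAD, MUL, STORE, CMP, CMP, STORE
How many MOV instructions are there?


Scanning instruction sequence for MOV:
  Position 1: JMP
  Position 2: CMP
  Position 3: LOAD
  Position 4: MUL
  Position 5: STORE
  Position 6: CMP
  Position 7: CMP
  Position 8: STORE
Matches at positions: []
Total MOV count: 0

0


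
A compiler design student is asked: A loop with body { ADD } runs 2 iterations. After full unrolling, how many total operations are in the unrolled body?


Loop body operations: ADD (1 op per iteration)
Unrolling 2 iterations:
  Iteration 1: ADD (1 ops)
  Iteration 2: ADD (1 ops)
Total: 2 iterations * 1 ops/iter = 2 operations

2


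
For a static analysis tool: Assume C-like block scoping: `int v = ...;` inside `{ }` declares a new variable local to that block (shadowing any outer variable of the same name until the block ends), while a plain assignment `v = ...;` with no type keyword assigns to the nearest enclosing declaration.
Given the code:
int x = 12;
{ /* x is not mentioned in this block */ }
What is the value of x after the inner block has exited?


Analyzing scoping rules:
Outer scope: declares x = 12
Inner block: x is neither redeclared nor assigned -> unchanged
After the block -> 12
Result: 12

12


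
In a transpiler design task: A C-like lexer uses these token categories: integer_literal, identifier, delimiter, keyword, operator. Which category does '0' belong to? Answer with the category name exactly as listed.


Token: '0'
Checking categories:
  identifier: no
  integer_literal: YES
  operator: no
  keyword: no
  delimiter: no
Category: integer_literal

integer_literal


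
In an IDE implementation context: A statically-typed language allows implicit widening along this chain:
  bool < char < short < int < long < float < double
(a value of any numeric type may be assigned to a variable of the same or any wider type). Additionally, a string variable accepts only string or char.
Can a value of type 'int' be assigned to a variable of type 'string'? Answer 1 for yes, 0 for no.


Target variable type: string
Source value type: int
Rule: string accepts only {string, char}
  source 'int' in {string, char}? No
Result: 0

0


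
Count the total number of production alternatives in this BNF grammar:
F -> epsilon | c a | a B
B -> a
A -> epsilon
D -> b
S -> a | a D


Counting alternatives per rule:
  F: 3 alternative(s)
  B: 1 alternative(s)
  A: 1 alternative(s)
  D: 1 alternative(s)
  S: 2 alternative(s)
Sum: 3 + 1 + 1 + 1 + 2 = 8

8


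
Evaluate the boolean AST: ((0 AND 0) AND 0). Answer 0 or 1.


Step 1: Evaluate inner node
  0 AND 0 = 0
Step 2: Evaluate root node
  0 AND 0 = 0

0


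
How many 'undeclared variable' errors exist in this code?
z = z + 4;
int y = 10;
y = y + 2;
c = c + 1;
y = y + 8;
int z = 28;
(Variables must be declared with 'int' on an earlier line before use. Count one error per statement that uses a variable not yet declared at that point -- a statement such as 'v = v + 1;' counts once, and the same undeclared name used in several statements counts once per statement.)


Scanning code line by line:
  Line 1: use 'z' -> ERROR (undeclared)
  Line 2: declare 'y' -> declared = ['y']
  Line 3: use 'y' -> OK (declared)
  Line 4: use 'c' -> ERROR (undeclared)
  Line 5: use 'y' -> OK (declared)
  Line 6: declare 'z' -> declared = ['y', 'z']
Total undeclared variable errors: 2

2


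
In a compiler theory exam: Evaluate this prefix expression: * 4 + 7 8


Parsing prefix expression: * 4 + 7 8
Step 1: Innermost operation '+ 7 8'
  7 + 8 = 15
Step 2: Outer operation '* 4 [15]'
  4 * 15 = 60

60


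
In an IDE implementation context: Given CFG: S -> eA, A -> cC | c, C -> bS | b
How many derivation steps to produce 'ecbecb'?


Grammar: S -> eA, A -> cC | c, C -> bS | b
Deriving 'ecbecb':
Step 1: S -> eA => eA
Step 2: A -> cC => ecC
Step 3: C -> bS => ecbS
Step 4: S -> eA => ecbeA
Step 5: A -> cC => ecbecC
Step 6: C -> b => ecbecb
Total derivation steps: 6

6


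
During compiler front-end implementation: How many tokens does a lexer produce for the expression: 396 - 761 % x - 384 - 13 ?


Scanning '396 - 761 % x - 384 - 13'
Token 1: '396' -> integer_literal
Token 2: '-' -> operator
Token 3: '761' -> integer_literal
Token 4: '%' -> operator
Token 5: 'x' -> identifier
Token 6: '-' -> operator
Token 7: '384' -> integer_literal
Token 8: '-' -> operator
Token 9: '13' -> integer_literal
Total tokens: 9

9


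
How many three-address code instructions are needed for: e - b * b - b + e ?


Expression: e - b * b - b + e
Generating three-address code (respecting * over +/- precedence):
  Instruction 1: t1 = b * b
  Instruction 2: t2 = e - t1
  Instruction 3: t3 = t2 - b
  Instruction 4: t4 = t3 + e
Total instructions: 4

4


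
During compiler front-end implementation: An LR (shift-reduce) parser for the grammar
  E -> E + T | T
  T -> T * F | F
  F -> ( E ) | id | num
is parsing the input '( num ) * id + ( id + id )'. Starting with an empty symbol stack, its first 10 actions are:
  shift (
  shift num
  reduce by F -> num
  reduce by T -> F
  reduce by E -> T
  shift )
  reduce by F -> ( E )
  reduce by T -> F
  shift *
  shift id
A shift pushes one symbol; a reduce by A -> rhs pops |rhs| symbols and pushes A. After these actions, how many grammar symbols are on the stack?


Tracking the symbol stack through each action:
  Action 1: shift '(' : push -> stack = [(] (size 1)
  Action 2: shift 'num' : push -> stack = [(, num] (size 2)
  Action 3: reduce by F -> num : pop 1, push F -> stack = [(, F] (size 2)
  Action 4: reduce by T -> F : pop 1, push T -> stack = [(, T] (size 2)
  Action 5: reduce by E -> T : pop 1, push E -> stack = [(, E] (size 2)
  Action 6: shift ')' : push -> stack = [(, E, )] (size 3)
  Action 7: reduce by F -> ( E ) : pop 3, push F -> stack = [F] (size 1)
  Action 8: reduce by T -> F : pop 1, push T -> stack = [T] (size 1)
  Action 9: shift '*' : push -> stack = [T, *] (size 2)
  Action 10: shift 'id' : push -> stack = [T, *, id] (size 3)
Final stack size: 3

3


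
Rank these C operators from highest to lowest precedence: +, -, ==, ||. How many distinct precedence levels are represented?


Looking up precedence for each operator:
  + -> precedence 5
  - -> precedence 5
  == -> precedence 3
  || -> precedence 1
Sorted highest to lowest: +, -, ==, ||
Distinct precedence values: [5, 3, 1]
Number of distinct levels: 3

3


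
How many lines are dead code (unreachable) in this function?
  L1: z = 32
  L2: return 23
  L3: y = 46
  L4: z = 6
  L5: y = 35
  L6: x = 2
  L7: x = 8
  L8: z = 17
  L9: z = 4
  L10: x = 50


Analyzing control flow:
  L1: reachable (before return)
  L2: reachable (return statement)
  L3: DEAD (after return at L2)
  L4: DEAD (after return at L2)
  L5: DEAD (after return at L2)
  L6: DEAD (after return at L2)
  L7: DEAD (after return at L2)
  L8: DEAD (after return at L2)
  L9: DEAD (after return at L2)
  L10: DEAD (after return at L2)
Return at L2, total lines = 10
Dead lines: L3 through L10
Count: 8

8


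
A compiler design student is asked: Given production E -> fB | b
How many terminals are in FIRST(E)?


Production: E -> fB | b
Examining each alternative for leading terminals:
  E -> fB : first terminal = 'f'
  E -> b : first terminal = 'b'
FIRST(E) = {b, f}
Count: 2

2


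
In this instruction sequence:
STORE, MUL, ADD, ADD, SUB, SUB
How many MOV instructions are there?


Scanning instruction sequence for MOV:
  Position 1: STORE
  Position 2: MUL
  Position 3: ADD
  Position 4: ADD
  Position 5: SUB
  Position 6: SUB
Matches at positions: []
Total MOV count: 0

0


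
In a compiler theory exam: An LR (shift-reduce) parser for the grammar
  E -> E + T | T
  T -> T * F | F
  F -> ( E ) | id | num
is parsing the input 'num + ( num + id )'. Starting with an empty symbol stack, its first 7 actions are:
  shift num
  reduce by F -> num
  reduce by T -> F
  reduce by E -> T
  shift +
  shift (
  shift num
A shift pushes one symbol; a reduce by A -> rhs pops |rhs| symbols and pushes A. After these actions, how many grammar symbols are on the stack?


Tracking the symbol stack through each action:
  Action 1: shift 'num' : push -> stack = [num] (size 1)
  Action 2: reduce by F -> num : pop 1, push F -> stack = [F] (size 1)
  Action 3: reduce by T -> F : pop 1, push T -> stack = [T] (size 1)
  Action 4: reduce by E -> T : pop 1, push E -> stack = [E] (size 1)
  Action 5: shift '+' : push -> stack = [E, +] (size 2)
  Action 6: shift '(' : push -> stack = [E, +, (] (size 3)
  Action 7: shift 'num' : push -> stack = [E, +, (, num] (size 4)
Final stack size: 4

4


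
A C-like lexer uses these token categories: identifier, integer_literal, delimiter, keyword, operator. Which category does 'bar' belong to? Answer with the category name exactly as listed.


Token: 'bar'
Checking categories:
  identifier: YES
  integer_literal: no
  operator: no
  keyword: no
  delimiter: no
Category: identifier

identifier


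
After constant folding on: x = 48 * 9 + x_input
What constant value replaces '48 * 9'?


Identifying constant sub-expression:
  Original: x = 48 * 9 + x_input
  48 and 9 are both compile-time constants
  Evaluating: 48 * 9 = 432
  After folding: x = 432 + x_input

432


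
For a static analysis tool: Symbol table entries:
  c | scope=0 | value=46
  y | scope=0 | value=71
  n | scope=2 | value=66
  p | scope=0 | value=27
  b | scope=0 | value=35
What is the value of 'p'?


Searching symbol table for 'p':
  c | scope=0 | value=46
  y | scope=0 | value=71
  n | scope=2 | value=66
  p | scope=0 | value=27 <- MATCH
  b | scope=0 | value=35
Found 'p' at scope 0 with value 27

27


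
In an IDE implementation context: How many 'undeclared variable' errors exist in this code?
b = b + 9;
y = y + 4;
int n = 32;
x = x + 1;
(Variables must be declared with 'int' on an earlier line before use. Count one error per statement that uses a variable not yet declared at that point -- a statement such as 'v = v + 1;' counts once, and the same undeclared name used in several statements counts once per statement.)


Scanning code line by line:
  Line 1: use 'b' -> ERROR (undeclared)
  Line 2: use 'y' -> ERROR (undeclared)
  Line 3: declare 'n' -> declared = ['n']
  Line 4: use 'x' -> ERROR (undeclared)
Total undeclared variable errors: 3

3


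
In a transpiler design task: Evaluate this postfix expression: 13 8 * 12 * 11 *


Processing tokens left to right:
Push 13, Push 8
Pop 13 and 8, compute 13 * 8 = 104, push 104
Push 12
Pop 104 and 12, compute 104 * 12 = 1248, push 1248
Push 11
Pop 1248 and 11, compute 1248 * 11 = 13728, push 13728
Stack result: 13728

13728


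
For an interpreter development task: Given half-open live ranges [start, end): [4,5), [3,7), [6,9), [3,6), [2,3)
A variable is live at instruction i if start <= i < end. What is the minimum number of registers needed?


Live ranges:
  Var0: [4, 5)
  Var1: [3, 7)
  Var2: [6, 9)
  Var3: [3, 6)
  Var4: [2, 3)
Sweep-line events (position, delta, active):
  pos=2 start -> active=1
  pos=3 end -> active=0
  pos=3 start -> active=1
  pos=3 start -> active=2
  pos=4 start -> active=3
  pos=5 end -> active=2
  pos=6 end -> active=1
  pos=6 start -> active=2
  pos=7 end -> active=1
  pos=9 end -> active=0
Maximum simultaneous active: 3
Minimum registers needed: 3

3


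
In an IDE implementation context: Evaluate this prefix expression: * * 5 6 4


Parsing prefix expression: * * 5 6 4
Step 1: Innermost operation '* 5 6'
  5 * 6 = 30
Step 2: Outer operation '* [30] 4'
  30 * 4 = 120

120


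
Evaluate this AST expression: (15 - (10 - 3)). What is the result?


Expression: (15 - (10 - 3))
Evaluating step by step:
  10 - 3 = 7
  15 - 7 = 8
Result: 8

8


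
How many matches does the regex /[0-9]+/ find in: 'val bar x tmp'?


Pattern: /[0-9]+/ (int literals)
Input: 'val bar x tmp'
Scanning for matches:
Total matches: 0

0


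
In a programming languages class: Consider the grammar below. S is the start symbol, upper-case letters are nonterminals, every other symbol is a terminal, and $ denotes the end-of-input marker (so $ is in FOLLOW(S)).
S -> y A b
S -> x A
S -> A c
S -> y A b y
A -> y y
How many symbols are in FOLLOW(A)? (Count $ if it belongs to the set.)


S is the start symbol and does not occur in any rule body, so FOLLOW(S) = {$}.
Examining every occurrence of A in a rule body:
  S -> y A b : A is followed by terminal 'b' -> add 'b'
  S -> x A : A is at the right end -> add FOLLOW(S) = {$}
  S -> A c : A is followed by terminal 'c' -> add 'c'
  S -> y A b y : A is followed by terminal 'b' -> add 'b' (already in the set)
  A -> y y : A does not occur in the body -> contributes nothing
FOLLOW(A) = {b, c, $}
Count: 3

3


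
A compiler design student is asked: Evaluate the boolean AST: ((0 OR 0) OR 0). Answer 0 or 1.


Step 1: Evaluate inner node
  0 OR 0 = 0
Step 2: Evaluate root node
  0 OR 0 = 0

0


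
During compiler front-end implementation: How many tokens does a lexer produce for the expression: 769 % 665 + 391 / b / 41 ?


Scanning '769 % 665 + 391 / b / 41'
Token 1: '769' -> integer_literal
Token 2: '%' -> operator
Token 3: '665' -> integer_literal
Token 4: '+' -> operator
Token 5: '391' -> integer_literal
Token 6: '/' -> operator
Token 7: 'b' -> identifier
Token 8: '/' -> operator
Token 9: '41' -> integer_literal
Total tokens: 9

9


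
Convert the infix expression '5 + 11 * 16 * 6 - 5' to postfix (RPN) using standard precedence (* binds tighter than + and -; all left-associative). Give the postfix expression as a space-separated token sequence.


Applying the shunting-yard algorithm:
  Operand 5 -> output
  Push '+' onto operator stack -> op-stack: [+]
  Operand 11 -> output
  Push '*' onto operator stack -> op-stack: [+, *]
  Operand 16 -> output
  See '*' (prec 2); top '*' (prec 2) >= it -> pop '*' to output
  Push '*' onto operator stack -> op-stack: [+, *]
  Operand 6 -> output
  See '-' (prec 1); top '*' (prec 2) >= it -> pop '*' to output
  See '-' (prec 1); top '+' (prec 1) >= it -> pop '+' to output
  Push '-' onto operator stack -> op-stack: [-]
  Operand 5 -> output
  End of input: pop '-' to output
Postfix result: 5 11 16 * 6 * + 5 -

5 11 16 * 6 * + 5 -


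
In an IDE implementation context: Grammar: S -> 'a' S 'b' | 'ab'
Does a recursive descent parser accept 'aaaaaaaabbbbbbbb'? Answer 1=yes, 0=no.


Grammar accepts strings of the form a^n b^n (n >= 1)
Word: 'aaaaaaaabbbbbbbb'
Counting: 8 a's and 8 b's
Check: 8 == 8? Yes
Derivation (S -> aSb applied 7 time(s), then S -> ab): S => aSb => aaSbb => aaaSbbb => aaaaSbbbb => aaaaaSbbbbb => aaaaaaSbbbbbb => aaaaaaaSbbbbbbb => aaaaaaaabbbbbbbb
Accepted

1


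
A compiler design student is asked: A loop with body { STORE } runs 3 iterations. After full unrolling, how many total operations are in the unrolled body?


Loop body operations: STORE (1 op per iteration)
Unrolling 3 iterations:
  Iteration 1: STORE (1 ops)
  Iteration 2: STORE (1 ops)
  Iteration 3: STORE (1 ops)
Total: 3 iterations * 1 ops/iter = 3 operations

3


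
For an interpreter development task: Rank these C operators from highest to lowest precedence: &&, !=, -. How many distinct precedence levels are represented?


Looking up precedence for each operator:
  && -> precedence 2
  != -> precedence 3
  - -> precedence 5
Sorted highest to lowest: -, !=, &&
Distinct precedence values: [5, 3, 2]
Number of distinct levels: 3

3


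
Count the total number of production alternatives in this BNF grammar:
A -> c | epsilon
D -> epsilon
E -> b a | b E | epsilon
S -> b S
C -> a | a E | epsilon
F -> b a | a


Counting alternatives per rule:
  A: 2 alternative(s)
  D: 1 alternative(s)
  E: 3 alternative(s)
  S: 1 alternative(s)
  C: 3 alternative(s)
  F: 2 alternative(s)
Sum: 2 + 1 + 3 + 1 + 3 + 2 = 12

12


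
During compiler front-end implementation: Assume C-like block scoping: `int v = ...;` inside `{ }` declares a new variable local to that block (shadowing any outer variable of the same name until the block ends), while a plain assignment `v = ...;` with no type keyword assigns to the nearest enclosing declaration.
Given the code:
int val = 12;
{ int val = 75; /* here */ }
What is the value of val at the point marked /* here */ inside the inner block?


Analyzing scoping rules:
Outer scope: declares val = 12
Inner block: 'int val = 75;' declares a NEW val that shadows the outer one
Inside the block the inner declaration is in scope -> 75
Result: 75

75


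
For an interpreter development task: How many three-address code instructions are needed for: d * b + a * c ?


Expression: d * b + a * c
Generating three-address code (respecting * over +/- precedence):
  Instruction 1: t1 = d * b
  Instruction 2: t2 = a * c
  Instruction 3: t3 = t1 + t2
Total instructions: 3

3


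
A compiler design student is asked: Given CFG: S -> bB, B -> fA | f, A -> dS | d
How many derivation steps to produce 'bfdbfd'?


Grammar: S -> bB, B -> fA | f, A -> dS | d
Deriving 'bfdbfd':
Step 1: S -> bB => bB
Step 2: B -> fA => bfA
Step 3: A -> dS => bfdS
Step 4: S -> bB => bfdbB
Step 5: B -> fA => bfdbfA
Step 6: A -> d => bfdbfd
Total derivation steps: 6

6


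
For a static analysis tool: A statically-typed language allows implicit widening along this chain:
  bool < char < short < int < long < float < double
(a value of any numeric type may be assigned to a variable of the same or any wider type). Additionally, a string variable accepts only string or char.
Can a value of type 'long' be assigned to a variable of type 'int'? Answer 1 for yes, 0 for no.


Target variable type: int
Source value type: long
Numeric ranks: long=4, int=3
Widening allowed iff rank(source) <= rank(target): 4 <= 3? No
Result: 0

0


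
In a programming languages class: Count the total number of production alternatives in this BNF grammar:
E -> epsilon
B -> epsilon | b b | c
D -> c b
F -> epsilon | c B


Counting alternatives per rule:
  E: 1 alternative(s)
  B: 3 alternative(s)
  D: 1 alternative(s)
  F: 2 alternative(s)
Sum: 1 + 3 + 1 + 2 = 7

7


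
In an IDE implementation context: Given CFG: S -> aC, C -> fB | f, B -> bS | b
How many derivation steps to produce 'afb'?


Grammar: S -> aC, C -> fB | f, B -> bS | b
Deriving 'afb':
Step 1: S -> aC => aC
Step 2: C -> fB => afB
Step 3: B -> b => afb
Total derivation steps: 3

3


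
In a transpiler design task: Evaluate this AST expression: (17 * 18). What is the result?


Expression: (17 * 18)
Evaluating step by step:
  17 * 18 = 306
Result: 306

306


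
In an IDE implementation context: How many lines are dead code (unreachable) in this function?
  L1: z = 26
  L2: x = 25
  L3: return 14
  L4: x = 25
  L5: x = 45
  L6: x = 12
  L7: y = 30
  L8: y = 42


Analyzing control flow:
  L1: reachable (before return)
  L2: reachable (before return)
  L3: reachable (return statement)
  L4: DEAD (after return at L3)
  L5: DEAD (after return at L3)
  L6: DEAD (after return at L3)
  L7: DEAD (after return at L3)
  L8: DEAD (after return at L3)
Return at L3, total lines = 8
Dead lines: L4 through L8
Count: 5

5


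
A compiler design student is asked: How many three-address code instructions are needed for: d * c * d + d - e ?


Expression: d * c * d + d - e
Generating three-address code (respecting * over +/- precedence):
  Instruction 1: t1 = d * c
  Instruction 2: t2 = t1 * d
  Instruction 3: t3 = t2 + d
  Instruction 4: t4 = t3 - e
Total instructions: 4

4


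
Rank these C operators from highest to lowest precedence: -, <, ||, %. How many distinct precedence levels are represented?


Looking up precedence for each operator:
  - -> precedence 5
  < -> precedence 4
  || -> precedence 1
  % -> precedence 6
Sorted highest to lowest: %, -, <, ||
Distinct precedence values: [6, 5, 4, 1]
Number of distinct levels: 4

4


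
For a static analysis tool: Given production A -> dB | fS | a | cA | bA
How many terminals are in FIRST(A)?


Production: A -> dB | fS | a | cA | bA
Examining each alternative for leading terminals:
  A -> dB : first terminal = 'd'
  A -> fS : first terminal = 'f'
  A -> a : first terminal = 'a'
  A -> cA : first terminal = 'c'
  A -> bA : first terminal = 'b'
FIRST(A) = {a, b, c, d, f}
Count: 5

5


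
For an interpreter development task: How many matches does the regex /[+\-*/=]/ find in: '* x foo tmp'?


Pattern: /[+\-*/=]/ (operators)
Input: '* x foo tmp'
Scanning for matches:
  Match 1: '*'
Total matches: 1

1


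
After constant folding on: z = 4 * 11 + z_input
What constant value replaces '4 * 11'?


Identifying constant sub-expression:
  Original: z = 4 * 11 + z_input
  4 and 11 are both compile-time constants
  Evaluating: 4 * 11 = 44
  After folding: z = 44 + z_input

44


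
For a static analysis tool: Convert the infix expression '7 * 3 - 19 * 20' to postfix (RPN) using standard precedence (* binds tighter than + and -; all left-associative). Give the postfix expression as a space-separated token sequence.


Applying the shunting-yard algorithm:
  Operand 7 -> output
  Push '*' onto operator stack -> op-stack: [*]
  Operand 3 -> output
  See '-' (prec 1); top '*' (prec 2) >= it -> pop '*' to output
  Push '-' onto operator stack -> op-stack: [-]
  Operand 19 -> output
  Push '*' onto operator stack -> op-stack: [-, *]
  Operand 20 -> output
  End of input: pop '*' to output
  End of input: pop '-' to output
Postfix result: 7 3 * 19 20 * -

7 3 * 19 20 * -


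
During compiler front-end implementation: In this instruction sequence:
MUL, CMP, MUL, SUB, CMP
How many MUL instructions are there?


Scanning instruction sequence for MUL:
  Position 1: MUL <- MATCH
  Position 2: CMP
  Position 3: MUL <- MATCH
  Position 4: SUB
  Position 5: CMP
Matches at positions: [1, 3]
Total MUL count: 2

2


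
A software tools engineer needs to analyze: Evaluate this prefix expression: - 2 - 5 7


Parsing prefix expression: - 2 - 5 7
Step 1: Innermost operation '- 5 7'
  5 - 7 = -2
Step 2: Outer operation '- 2 [-2]'
  2 - -2 = 4

4


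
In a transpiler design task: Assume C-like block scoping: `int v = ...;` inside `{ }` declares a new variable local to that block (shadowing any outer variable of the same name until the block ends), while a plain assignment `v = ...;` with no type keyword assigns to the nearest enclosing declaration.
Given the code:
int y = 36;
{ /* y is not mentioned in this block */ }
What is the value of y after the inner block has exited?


Analyzing scoping rules:
Outer scope: declares y = 36
Inner block: y is neither redeclared nor assigned -> unchanged
After the block -> 36
Result: 36

36


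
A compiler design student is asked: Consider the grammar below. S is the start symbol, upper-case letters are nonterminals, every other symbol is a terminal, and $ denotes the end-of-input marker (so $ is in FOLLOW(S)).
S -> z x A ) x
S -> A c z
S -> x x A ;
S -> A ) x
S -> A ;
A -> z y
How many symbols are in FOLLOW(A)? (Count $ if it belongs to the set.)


S is the start symbol and does not occur in any rule body, so FOLLOW(S) = {$}.
Examining every occurrence of A in a rule body:
  S -> z x A ) x : A is followed by terminal ')' -> add ')'
  S -> A c z : A is followed by terminal 'c' -> add 'c'
  S -> x x A ; : A is followed by terminal ';' -> add ';'
  S -> A ) x : A is followed by terminal ')' -> add ')' (already in the set)
  S -> A ; : A is followed by terminal ';' -> add ';' (already in the set)
  A -> z y : A does not occur in the body -> contributes nothing
FOLLOW(A) = {), ;, c}
Count: 3

3


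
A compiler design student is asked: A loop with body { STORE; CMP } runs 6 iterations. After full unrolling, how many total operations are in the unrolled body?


Loop body operations: STORE, CMP (2 ops per iteration)
Unrolling 6 iterations:
  Iteration 1: STORE, CMP (2 ops)
  Iteration 2: STORE, CMP (2 ops)
  Iteration 3: STORE, CMP (2 ops)
  Iteration 4: STORE, CMP (2 ops)
  Iteration 5: STORE, CMP (2 ops)
  Iteration 6: STORE, CMP (2 ops)
Total: 6 iterations * 2 ops/iter = 12 operations

12


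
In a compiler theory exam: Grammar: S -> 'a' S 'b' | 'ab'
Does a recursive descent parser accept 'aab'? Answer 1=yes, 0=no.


Grammar accepts strings of the form a^n b^n (n >= 1)
Word: 'aab'
Counting: 2 a's and 1 b's
Check: 2 == 1? No
Mismatch: a-count != b-count
Rejected

0


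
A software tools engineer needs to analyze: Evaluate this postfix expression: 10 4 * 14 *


Processing tokens left to right:
Push 10, Push 4
Pop 10 and 4, compute 10 * 4 = 40, push 40
Push 14
Pop 40 and 14, compute 40 * 14 = 560, push 560
Stack result: 560

560


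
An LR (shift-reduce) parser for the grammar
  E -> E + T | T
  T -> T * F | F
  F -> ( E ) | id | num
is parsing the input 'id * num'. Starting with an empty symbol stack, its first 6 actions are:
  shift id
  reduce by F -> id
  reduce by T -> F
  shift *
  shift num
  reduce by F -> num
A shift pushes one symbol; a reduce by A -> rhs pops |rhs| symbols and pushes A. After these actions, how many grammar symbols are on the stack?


Tracking the symbol stack through each action:
  Action 1: shift 'id' : push -> stack = [id] (size 1)
  Action 2: reduce by F -> id : pop 1, push F -> stack = [F] (size 1)
  Action 3: reduce by T -> F : pop 1, push T -> stack = [T] (size 1)
  Action 4: shift '*' : push -> stack = [T, *] (size 2)
  Action 5: shift 'num' : push -> stack = [T, *, num] (size 3)
  Action 6: reduce by F -> num : pop 1, push F -> stack = [T, *, F] (size 3)
Final stack size: 3

3
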